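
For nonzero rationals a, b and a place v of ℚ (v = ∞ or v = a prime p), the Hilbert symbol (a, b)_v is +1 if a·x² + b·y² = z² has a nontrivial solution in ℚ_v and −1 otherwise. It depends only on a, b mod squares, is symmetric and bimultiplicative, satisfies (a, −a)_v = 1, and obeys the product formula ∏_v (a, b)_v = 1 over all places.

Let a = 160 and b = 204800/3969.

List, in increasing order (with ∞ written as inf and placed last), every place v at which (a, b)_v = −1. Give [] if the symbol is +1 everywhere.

Mod squares: a ≡ 10, b ≡ 2. Check v ∈ {∞, 2, 3, 5, 7}.
v=2: v_2(a)=5, v_2(b)=13; units ≡ 5, 1 (mod 8); ε·ε+αω+βω = 0·0+5·0+13·1 ≡ 1  ⇒  (a,b)_2 = -1.
v=∞: 10 > 0 and 2 > 0  ⇒  (a,b)_∞ = +1.
v=7: a=7^0·(≡6), b=7^-2·(≡2) mod 7; (6|7)=-1, (2|7)=+1; (−1)^{0·-2·3}·(-1)^-2·(+1)^0 = +1.
v=3: a=3^0·(≡1), b=3^-4·(≡2) mod 3; (1|3)=+1, (2|3)=-1; (−1)^{0·-4·1}·(+1)^-4·(-1)^0 = +1.
v=5: a=5^1·(≡2), b=5^2·(≡3) mod 5; (2|5)=-1, (3|5)=-1; (−1)^{1·2·2}·(-1)^2·(-1)^1 = -1.
Ram(10, 2) = {2, 5}; no ℚ_2-point on the conic.

[2, 5]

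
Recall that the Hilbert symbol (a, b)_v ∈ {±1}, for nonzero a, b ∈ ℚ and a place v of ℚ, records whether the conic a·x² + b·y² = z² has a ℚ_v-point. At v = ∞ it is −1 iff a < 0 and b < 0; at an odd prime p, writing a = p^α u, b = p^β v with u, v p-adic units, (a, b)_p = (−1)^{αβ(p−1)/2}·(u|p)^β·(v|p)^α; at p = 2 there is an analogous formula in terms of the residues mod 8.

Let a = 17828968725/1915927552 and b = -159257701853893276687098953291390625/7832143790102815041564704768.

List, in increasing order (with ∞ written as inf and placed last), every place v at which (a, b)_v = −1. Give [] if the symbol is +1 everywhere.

[2, 3, 7, 19]

(a, b) ≡ (203, -74613) mod (ℚ^×)²; places V = {2, 3, 5, 7, 11, 17, 19, 29, 47, ∞}.
(a,b)_7: α=-1, u≡4; β=-5, v≡1 (mod 7); (4|7)=+1, (1|7)=+1; sign (−1)^1·+1^-5·+1^-1 = -1.
(a,b)_29: α=3, u≡25; β=10, v≡25 (mod 29); (25|29)=+1, (25|29)=+1; sign (−1)^0·+1^10·+1^3 = +1.
(a,b)_3: α=4, u≡2; β=13, v≡2 (mod 3); (2|3)=-1, (2|3)=-1; sign (−1)^0·-1^13·-1^4 = -1.
(a,b)_5: α=2, u≡2; β=6, v≡2 (mod 5); (2|5)=-1, (2|5)=-1; sign (−1)^0·-1^6·-1^2 = +1.
(a,b)_47: α=-2, u≡23; β=-6, v≡45 (mod 47); (23|47)=-1, (45|47)=-1; sign (−1)^0·-1^-6·-1^-2 = +1.
(a,b)_2: α=-10, β=-28; u≡3, v≡3 (mod 8); ε(u)ε(v)=1·1, αω(v)=-10·1, βω(u)=-28·1; sum ≡ 1  ⇒  -1.
(a,b)_11: α=-2, u≡5; β=-5, v≡4 (mod 11); (5|11)=+1, (4|11)=+1; sign (−1)^0·+1^-5·+1^-2 = +1.
(a,b)_17: α=0, u≡13; β=1, v≡12 (mod 17); (13|17)=+1, (12|17)=-1; sign (−1)^0·+1^1·-1^0 = +1.
(a,b)_19: α=2, u≡14; β=7, v≡1 (mod 19); (14|19)=-1, (1|19)=+1; sign (−1)^0·-1^7·+1^2 = -1.
(a,b)_∞: sgn(203)=+, sgn(-74613)=−, so +1.
(203, -74613 / ℚ) ramifies at {2, 3, 7, 19}: a division algebra.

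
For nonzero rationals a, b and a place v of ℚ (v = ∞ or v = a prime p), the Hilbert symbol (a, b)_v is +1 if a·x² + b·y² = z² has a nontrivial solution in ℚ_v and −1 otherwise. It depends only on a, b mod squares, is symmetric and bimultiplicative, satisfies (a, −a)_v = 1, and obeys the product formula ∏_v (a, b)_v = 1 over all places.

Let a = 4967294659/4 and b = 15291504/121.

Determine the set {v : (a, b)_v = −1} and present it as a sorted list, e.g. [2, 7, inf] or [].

(a, b) ≡ (19, 1311) mod (ℚ^×)²; places V = {2, 3, 11, 19, 23, 37, ∞}.
(a,b)_19: α=3, u≡4; β=1, v≡2 (mod 19); (4|19)=+1, (2|19)=-1; sign (−1)^1·+1^1·-1^3 = +1.
(a,b)_2: α=-2, β=4; u≡3, v≡7 (mod 8); ε(u)ε(v)=1·1, αω(v)=-2·0, βω(u)=4·1; sum ≡ 1  ⇒  -1.
(a,b)_11: α=0, u≡2; β=-2, v≡8 (mod 11); (2|11)=-1, (8|11)=-1; sign (−1)^0·-1^-2·-1^0 = +1.
(a,b)_23: α=2, u≡15; β=1, v≡17 (mod 23); (15|23)=-1, (17|23)=-1; sign (−1)^0·-1^1·-1^2 = -1.
(a,b)_∞: sgn(19)=+, sgn(1311)=+, so +1.
(a,b)_3: α=0, u≡1; β=7, v≡2 (mod 3); (1|3)=+1, (2|3)=-1; sign (−1)^0·+1^7·-1^0 = +1.
(a,b)_37: α=2, u≡20; β=0, v≡7 (mod 37); (20|37)=-1, (7|37)=+1; sign (−1)^0·-1^0·+1^2 = +1.
|Ram(19, 1311)| = 2, even; anisotropic at {2, 23}.

[2, 23]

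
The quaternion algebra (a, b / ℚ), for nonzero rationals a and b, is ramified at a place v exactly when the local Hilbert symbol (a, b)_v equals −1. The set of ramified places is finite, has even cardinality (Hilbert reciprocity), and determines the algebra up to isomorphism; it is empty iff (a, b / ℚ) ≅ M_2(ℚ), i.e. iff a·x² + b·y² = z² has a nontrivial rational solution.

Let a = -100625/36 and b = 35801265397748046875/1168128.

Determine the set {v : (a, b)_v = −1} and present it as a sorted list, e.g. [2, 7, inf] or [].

[]

Mod squares: a ≡ -161, b ≡ 105. Check v ∈ {∞, 2, 3, 5, 7, 13, 19, 23}.
v=5: a=5^4·(≡4), b=5^9·(≡4) mod 5; (4|5)=+1, (4|5)=+1; (−1)^{4·9·2}·(+1)^9·(+1)^4 = +1.
v=3: a=3^-2·(≡1), b=3^-3·(≡2) mod 3; (1|3)=+1, (2|3)=-1; (−1)^{-2·-3·1}·(+1)^-3·(-1)^-2 = +1.
v=13: a=13^0·(≡6), b=13^-2·(≡9) mod 13; (6|13)=-1, (9|13)=+1; (−1)^{0·-2·6}·(-1)^-2·(+1)^0 = +1.
v=∞: -161 < 0 and 105 > 0  ⇒  (a,b)_∞ = +1.
v=19: a=19^0·(≡10), b=19^2·(≡18) mod 19; (10|19)=-1, (18|19)=-1; (−1)^{0·2·9}·(-1)^2·(-1)^0 = +1.
v=7: a=7^1·(≡3), b=7^3·(≡1) mod 7; (3|7)=-1, (1|7)=+1; (−1)^{1·3·3}·(-1)^3·(+1)^1 = +1.
v=2: v_2(a)=-2, v_2(b)=-8; units ≡ 7, 1 (mod 8); ε·ε+αω+βω = 1·0+-2·0+-8·0 ≡ 0  ⇒  (a,b)_2 = +1.
v=23: a=23^1·(≡12), b=23^6·(≡4) mod 23; (12|23)=+1, (4|23)=+1; (−1)^{1·6·11}·(+1)^6·(+1)^1 = +1.
Ram(a, b) = ∅: the form -161·x² + 105·y² − z² is isotropic over every ℚ_v, so by Hasse–Minkowski it is isotropic over ℚ.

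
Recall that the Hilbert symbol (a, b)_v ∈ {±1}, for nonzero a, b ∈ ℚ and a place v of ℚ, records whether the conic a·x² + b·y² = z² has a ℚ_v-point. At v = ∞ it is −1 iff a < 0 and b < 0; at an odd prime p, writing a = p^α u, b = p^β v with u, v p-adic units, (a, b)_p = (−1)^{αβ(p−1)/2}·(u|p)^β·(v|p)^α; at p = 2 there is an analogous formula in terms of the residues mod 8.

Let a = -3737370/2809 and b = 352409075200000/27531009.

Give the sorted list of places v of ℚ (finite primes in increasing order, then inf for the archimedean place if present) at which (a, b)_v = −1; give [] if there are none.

(a, b) ≡ (-2730, 595) mod (ℚ^×)²; places V = {2, 3, 5, 7, 11, 13, 17, 37, 53, ∞}.
(a,b)_53: α=-2, u≡31; β=-2, v≡23 (mod 53); (31|53)=-1, (23|53)=-1; sign (−1)^0·-1^-2·-1^-2 = +1.
(a,b)_11: α=0, u≡3; β=-2, v≡1 (mod 11); (3|11)=+1, (1|11)=+1; sign (−1)^0·+1^-2·+1^0 = +1.
(a,b)_5: α=1, u≡4; β=5, v≡1 (mod 5); (4|5)=+1, (1|5)=+1; sign (−1)^0·+1^5·+1^1 = +1.
(a,b)_37: α=2, u≡22; β=2, v≡9 (mod 37); (22|37)=-1, (9|37)=+1; sign (−1)^0·-1^2·+1^2 = +1.
(a,b)_∞: sgn(-2730)=−, sgn(595)=+, so +1.
(a,b)_7: α=1, u≡4; β=1, v≡4 (mod 7); (4|7)=+1, (4|7)=+1; sign (−1)^1·+1^1·+1^1 = -1.
(a,b)_3: α=1, u≡2; β=-4, v≡1 (mod 3); (2|3)=-1, (1|3)=+1; sign (−1)^0·-1^-4·+1^1 = +1.
(a,b)_13: α=1, u≡5; β=2, v≡12 (mod 13); (5|13)=-1, (12|13)=+1; sign (−1)^0·-1^2·+1^1 = +1.
(a,b)_2: α=1, β=12; u≡3, v≡3 (mod 8); ε(u)ε(v)=1·1, αω(v)=1·1, βω(u)=12·1; sum ≡ 0  ⇒  +1.
(a,b)_17: α=0, u≡3; β=1, v≡16 (mod 17); (3|17)=-1, (16|17)=+1; sign (−1)^0·-1^1·+1^0 = -1.
|Ram(-2730, 595)| = 2, even; anisotropic at {7, 17}.

[7, 17]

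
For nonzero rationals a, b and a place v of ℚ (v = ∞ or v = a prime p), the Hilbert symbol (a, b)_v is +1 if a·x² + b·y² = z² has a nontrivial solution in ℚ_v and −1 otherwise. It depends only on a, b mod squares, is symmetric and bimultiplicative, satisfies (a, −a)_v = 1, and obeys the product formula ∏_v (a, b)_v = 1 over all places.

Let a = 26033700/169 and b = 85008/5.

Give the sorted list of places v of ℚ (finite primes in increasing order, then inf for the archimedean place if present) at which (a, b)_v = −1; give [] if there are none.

Mod squares: a ≡ 5313, b ≡ 26565. Check v ∈ {∞, 2, 3, 5, 7, 11, 13, 23}.
v=∞: 5313 > 0 and 26565 > 0  ⇒  (a,b)_∞ = +1.
v=23: a=23^1·(≡3), b=23^1·(≡17) mod 23; (3|23)=+1, (17|23)=-1; (−1)^{1·1·11}·(+1)^1·(-1)^1 = +1.
v=13: a=13^-2·(≡4), b=13^0·(≡8) mod 13; (4|13)=+1, (8|13)=-1; (−1)^{-2·0·6}·(+1)^0·(-1)^-2 = +1.
v=5: a=5^2·(≡2), b=5^-1·(≡3) mod 5; (2|5)=-1, (3|5)=-1; (−1)^{2·-1·2}·(-1)^-1·(-1)^2 = -1.
v=7: a=7^3·(≡6), b=7^1·(≡4) mod 7; (6|7)=-1, (4|7)=+1; (−1)^{3·1·3}·(-1)^1·(+1)^3 = +1.
v=2: v_2(a)=2, v_2(b)=4; units ≡ 1, 5 (mod 8); ε·ε+αω+βω = 0·0+2·1+4·0 ≡ 0  ⇒  (a,b)_2 = +1.
v=3: a=3^1·(≡1), b=3^1·(≡2) mod 3; (1|3)=+1, (2|3)=-1; (−1)^{1·1·1}·(+1)^1·(-1)^1 = +1.
v=11: a=11^1·(≡7), b=11^1·(≡10) mod 11; (7|11)=-1, (10|11)=-1; (−1)^{1·1·5}·(-1)^1·(-1)^1 = -1.
|Ram(5313, 26565)| = 2, even; anisotropic at {5, 11}.

[5, 11]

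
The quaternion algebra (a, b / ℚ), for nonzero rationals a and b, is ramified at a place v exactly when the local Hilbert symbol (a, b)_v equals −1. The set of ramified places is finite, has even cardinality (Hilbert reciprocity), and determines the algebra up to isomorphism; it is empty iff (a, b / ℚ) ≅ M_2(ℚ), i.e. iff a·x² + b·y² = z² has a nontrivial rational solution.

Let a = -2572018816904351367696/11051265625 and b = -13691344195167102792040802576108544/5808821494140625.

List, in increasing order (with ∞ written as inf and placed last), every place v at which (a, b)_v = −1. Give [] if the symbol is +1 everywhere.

(a, b) ≡ (-964689, -19) mod (ℚ^×)²; places V = {2, 3, 5, 11, 13, 19, 23, 29, 31, 41, ∞}.
(a,b)_3: α=9, u≡1; β=12, v≡2 (mod 3); (1|3)=+1, (2|3)=-1; sign (−1)^0·+1^12·-1^9 = -1.
(a,b)_11: α=1, u≡3; β=0, v≡3 (mod 11); (3|11)=+1, (3|11)=+1; sign (−1)^0·+1^0·+1^1 = +1.
(a,b)_13: α=4, u≡2; β=6, v≡8 (mod 13); (2|13)=-1, (8|13)=-1; sign (−1)^0·-1^6·-1^4 = +1.
(a,b)_23: α=3, u≡3; β=4, v≡16 (mod 23); (3|23)=+1, (16|23)=+1; sign (−1)^0·+1^4·+1^3 = +1.
(a,b)_29: α=-4, u≡22; β=-6, v≡11 (mod 29); (22|29)=+1, (11|29)=-1; sign (−1)^0·+1^-6·-1^-4 = +1.
(a,b)_2: α=4, β=10; u≡7, v≡5 (mod 8); ε(u)ε(v)=1·0, αω(v)=4·1, βω(u)=10·0; sum ≡ 0  ⇒  +1.
(a,b)_5: α=-6, u≡4; β=-10, v≡1 (mod 5); (4|5)=+1, (1|5)=+1; sign (−1)^0·+1^-10·+1^-6 = +1.
(a,b)_∞: sgn(-964689)=−, sgn(-19)=−, so -1.
(a,b)_31: α=1, u≡19; β=2, v≡30 (mod 31); (19|31)=+1, (30|31)=-1; sign (−1)^0·+1^2·-1^1 = -1.
(a,b)_41: α=3, u≡36; β=4, v≡28 (mod 41); (36|41)=+1, (28|41)=-1; sign (−1)^0·+1^4·-1^3 = -1.
(a,b)_19: α=0, u≡16; β=3, v≡12 (mod 19); (16|19)=+1, (12|19)=-1; sign (−1)^0·+1^3·-1^0 = +1.
|Ram(-964689, -19)| = 4, even; anisotropic at {3, 31, 41, ∞}.

[3, 31, 41, inf]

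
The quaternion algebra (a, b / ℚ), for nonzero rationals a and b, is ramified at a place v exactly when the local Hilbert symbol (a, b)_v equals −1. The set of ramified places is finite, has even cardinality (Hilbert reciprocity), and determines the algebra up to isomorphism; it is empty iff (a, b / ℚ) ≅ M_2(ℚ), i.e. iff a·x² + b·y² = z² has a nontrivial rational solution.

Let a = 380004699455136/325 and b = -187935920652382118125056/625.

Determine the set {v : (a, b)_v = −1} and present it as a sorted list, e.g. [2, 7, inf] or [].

(a, b) ≡ (3458, -1054) mod (ℚ^×)²; places V = {2, 3, 5, 7, 13, 17, 19, 31, ∞}.
(a,b)_7: α=3, u≡2; β=6, v≡6 (mod 7); (2|7)=+1, (6|7)=-1; sign (−1)^0·+1^6·-1^3 = -1.
(a,b)_31: α=2, u≡21; β=3, v≡7 (mod 31); (21|31)=-1, (7|31)=+1; sign (−1)^0·-1^3·+1^2 = -1.
(a,b)_3: α=8, u≡2; β=10, v≡2 (mod 3); (2|3)=-1, (2|3)=-1; sign (−1)^0·-1^10·-1^8 = +1.
(a,b)_17: α=2, u≡3; β=3, v≡5 (mod 17); (3|17)=-1, (5|17)=-1; sign (−1)^0·-1^3·-1^2 = -1.
(a,b)_13: α=-1, u≡11; β=0, v≡9 (mod 13); (11|13)=-1, (9|13)=+1; sign (−1)^0·-1^0·+1^-1 = +1.
(a,b)_19: α=1, u≡6; β=2, v≡12 (mod 19); (6|19)=+1, (12|19)=-1; sign (−1)^0·+1^2·-1^1 = -1.
(a,b)_∞: sgn(3458)=+, sgn(-1054)=−, so +1.
(a,b)_5: α=-2, u≡2; β=-4, v≡4 (mod 5); (2|5)=-1, (4|5)=+1; sign (−1)^0·-1^-4·+1^-2 = +1.
(a,b)_2: α=5, β=9; u≡1, v≡1 (mod 8); ε(u)ε(v)=0·0, αω(v)=5·0, βω(u)=9·0; sum ≡ 0  ⇒  +1.
Ram(3458, -1054) = {7, 17, 19, 31}; no ℚ_7-point on the conic.

[7, 17, 19, 31]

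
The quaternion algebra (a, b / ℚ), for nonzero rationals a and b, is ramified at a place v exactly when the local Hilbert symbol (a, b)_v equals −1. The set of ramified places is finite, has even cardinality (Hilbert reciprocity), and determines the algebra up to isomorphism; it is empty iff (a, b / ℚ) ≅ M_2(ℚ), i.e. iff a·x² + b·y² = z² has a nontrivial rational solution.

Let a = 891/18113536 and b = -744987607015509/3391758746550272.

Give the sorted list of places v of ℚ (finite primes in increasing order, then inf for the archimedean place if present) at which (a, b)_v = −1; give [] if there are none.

[3, 13]

(a, b) ≡ (11, -858) mod (ℚ^×)²; places V = {2, 3, 7, 11, 13, 17, 19, 29, 41, 59, ∞}.
(a,b)_3: α=4, u≡2; β=11, v≡2 (mod 3); (2|3)=-1, (2|3)=-1; sign (−1)^0·-1^11·-1^4 = -1.
(a,b)_11: α=1, u≡4; β=3, v≡2 (mod 11); (4|11)=+1, (2|11)=-1; sign (−1)^1·+1^3·-1^1 = +1.
(a,b)_41: α=0, u≡12; β=-2, v≡12 (mod 41); (12|41)=-1, (12|41)=-1; sign (−1)^0·-1^-2·-1^0 = +1.
(a,b)_19: α=-2, u≡7; β=-2, v≡11 (mod 19); (7|19)=+1, (11|19)=+1; sign (−1)^0·+1^-2·+1^-2 = +1.
(a,b)_59: α=0, u≡13; β=-2, v≡9 (mod 59); (13|59)=-1, (9|59)=+1; sign (−1)^0·-1^-2·+1^0 = +1.
(a,b)_∞: sgn(11)=+, sgn(-858)=−, so +1.
(a,b)_7: α=-2, u≡2; β=-2, v≡3 (mod 7); (2|7)=+1, (3|7)=-1; sign (−1)^0·+1^-2·-1^-2 = +1.
(a,b)_17: α=0, u≡12; β=2, v≡16 (mod 17); (12|17)=-1, (16|17)=+1; sign (−1)^0·-1^2·+1^0 = +1.
(a,b)_29: α=0, u≡17; β=2, v≡17 (mod 29); (17|29)=-1, (17|29)=-1; sign (−1)^0·-1^2·-1^0 = +1.
(a,b)_13: α=0, u≡6; β=1, v≡1 (mod 13); (6|13)=-1, (1|13)=+1; sign (−1)^0·-1^1·+1^0 = -1.
(a,b)_2: α=-10, β=-15; u≡3, v≡3 (mod 8); ε(u)ε(v)=1·1, αω(v)=-10·1, βω(u)=-15·1; sum ≡ 0  ⇒  +1.
(11, -858 / ℚ) ramifies at {3, 13}: a division algebra.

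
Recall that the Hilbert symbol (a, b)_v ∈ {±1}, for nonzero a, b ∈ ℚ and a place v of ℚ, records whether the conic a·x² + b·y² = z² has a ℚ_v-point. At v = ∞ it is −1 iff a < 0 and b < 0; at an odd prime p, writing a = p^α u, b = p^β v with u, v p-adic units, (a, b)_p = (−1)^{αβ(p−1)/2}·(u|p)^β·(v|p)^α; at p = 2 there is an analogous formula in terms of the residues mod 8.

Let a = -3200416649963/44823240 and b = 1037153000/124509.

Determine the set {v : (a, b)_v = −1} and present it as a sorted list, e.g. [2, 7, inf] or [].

[2, 7]

(a, b) ≡ (-67830, 3570) mod (ℚ^×)²; places V = {2, 3, 5, 7, 11, 13, 17, 19, 31, ∞}.
(a,b)_13: α=4, u≡12; β=2, v≡8 (mod 13); (12|13)=+1, (8|13)=-1; sign (−1)^0·+1^2·-1^4 = +1.
(a,b)_19: α=3, u≡13; β=2, v≡5 (mod 19); (13|19)=-1, (5|19)=+1; sign (−1)^0·-1^2·+1^3 = +1.
(a,b)_31: α=2, u≡27; β=0, v≡20 (mod 31); (27|31)=-1, (20|31)=+1; sign (−1)^0·-1^0·+1^2 = +1.
(a,b)_5: α=-1, u≡4; β=3, v≡1 (mod 5); (4|5)=+1, (1|5)=+1; sign (−1)^0·+1^3·+1^-1 = +1.
(a,b)_17: α=1, u≡10; β=1, v≡12 (mod 17); (10|17)=-1, (12|17)=-1; sign (−1)^0·-1^1·-1^1 = +1.
(a,b)_11: α=-2, u≡7; β=-2, v≡8 (mod 11); (7|11)=-1, (8|11)=-1; sign (−1)^0·-1^-2·-1^-2 = +1.
(a,b)_7: α=-3, u≡5; β=-3, v≡5 (mod 7); (5|7)=-1, (5|7)=-1; sign (−1)^1·-1^-3·-1^-3 = -1.
(a,b)_3: α=-3, u≡1; β=-1, v≡2 (mod 3); (1|3)=+1, (2|3)=-1; sign (−1)^1·+1^-1·-1^-3 = +1.
(a,b)_∞: sgn(-67830)=−, sgn(3570)=+, so +1.
(a,b)_2: α=-3, β=3; u≡5, v≡1 (mod 8); ε(u)ε(v)=0·0, αω(v)=-3·0, βω(u)=3·1; sum ≡ 1  ⇒  -1.
|Ram(-67830, 3570)| = 2, even; anisotropic at {2, 7}.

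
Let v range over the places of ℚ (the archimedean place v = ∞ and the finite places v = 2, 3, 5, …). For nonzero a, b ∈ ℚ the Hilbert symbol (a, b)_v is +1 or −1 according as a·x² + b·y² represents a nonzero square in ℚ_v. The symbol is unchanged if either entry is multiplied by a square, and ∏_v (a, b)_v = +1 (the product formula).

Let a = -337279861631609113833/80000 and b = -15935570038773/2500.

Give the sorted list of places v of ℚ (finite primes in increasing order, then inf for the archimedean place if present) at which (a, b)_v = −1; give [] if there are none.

(a, b) ≡ (-167314, -253) mod (ℚ^×)²; places V = {2, 3, 5, 7, 11, 17, 19, 23, 37, ∞}.
(a,b)_7: α=3, u≡3; β=2, v≡6 (mod 7); (3|7)=-1, (6|7)=-1; sign (−1)^0·-1^2·-1^3 = -1.
(a,b)_∞: sgn(-167314)=−, sgn(-253)=−, so -1.
(a,b)_11: α=2, u≡2; β=1, v≡10 (mod 11); (2|11)=-1, (10|11)=-1; sign (−1)^0·-1^1·-1^2 = -1.
(a,b)_19: α=3, u≡3; β=2, v≡12 (mod 19); (3|19)=-1, (12|19)=-1; sign (−1)^0·-1^2·-1^3 = -1.
(a,b)_2: α=-7, β=-2; u≡7, v≡3 (mod 8); ε(u)ε(v)=1·1, αω(v)=-7·1, βω(u)=-2·0; sum ≡ 0  ⇒  +1.
(a,b)_17: α=3, u≡2; β=2, v≡13 (mod 17); (2|17)=+1, (13|17)=+1; sign (−1)^0·+1^2·+1^3 = +1.
(a,b)_3: α=2, u≡2; β=2, v≡2 (mod 3); (2|3)=-1, (2|3)=-1; sign (−1)^0·-1^2·-1^2 = +1.
(a,b)_37: α=3, u≡22; β=2, v≡20 (mod 37); (22|37)=-1, (20|37)=-1; sign (−1)^0·-1^2·-1^3 = -1.
(a,b)_5: α=-4, u≡4; β=-4, v≡3 (mod 5); (4|5)=+1, (3|5)=-1; sign (−1)^0·+1^-4·-1^-4 = +1.
(a,b)_23: α=2, u≡11; β=1, v≡13 (mod 23); (11|23)=-1, (13|23)=+1; sign (−1)^0·-1^1·+1^2 = -1.
Ram(-167314, -253) = {7, 11, 19, 23, 37, ∞}; no ℚ_7-point on the conic.

[7, 11, 19, 23, 37, inf]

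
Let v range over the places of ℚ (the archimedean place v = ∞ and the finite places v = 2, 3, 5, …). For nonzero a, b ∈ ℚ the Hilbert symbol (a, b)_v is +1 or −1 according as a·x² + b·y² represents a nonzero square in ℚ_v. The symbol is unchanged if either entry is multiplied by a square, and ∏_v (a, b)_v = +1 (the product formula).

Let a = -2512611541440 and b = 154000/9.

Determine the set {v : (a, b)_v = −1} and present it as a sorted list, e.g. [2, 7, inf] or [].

[11, 13]

(a, b) ≡ (-15015, 385) mod (ℚ^×)²; places V = {2, 3, 5, 7, 11, 13, ∞}.
(a,b)_11: α=3, u≡10; β=1, v≡7 (mod 11); (10|11)=-1, (7|11)=-1; sign (−1)^1·-1^1·-1^3 = -1.
(a,b)_13: α=1, u≡2; β=0, v≡6 (mod 13); (2|13)=-1, (6|13)=-1; sign (−1)^0·-1^0·-1^1 = -1.
(a,b)_2: α=6, β=4; u≡1, v≡1 (mod 8); ε(u)ε(v)=0·0, αω(v)=6·0, βω(u)=4·0; sum ≡ 0  ⇒  +1.
(a,b)_7: α=5, u≡2; β=1, v≡3 (mod 7); (2|7)=+1, (3|7)=-1; sign (−1)^1·+1^1·-1^5 = +1.
(a,b)_5: α=1, u≡2; β=3, v≡3 (mod 5); (2|5)=-1, (3|5)=-1; sign (−1)^0·-1^3·-1^1 = +1.
(a,b)_3: α=3, u≡2; β=-2, v≡1 (mod 3); (2|3)=-1, (1|3)=+1; sign (−1)^0·-1^-2·+1^3 = +1.
(a,b)_∞: sgn(-15015)=−, sgn(385)=+, so +1.
|Ram(-15015, 385)| = 2, even; anisotropic at {11, 13}.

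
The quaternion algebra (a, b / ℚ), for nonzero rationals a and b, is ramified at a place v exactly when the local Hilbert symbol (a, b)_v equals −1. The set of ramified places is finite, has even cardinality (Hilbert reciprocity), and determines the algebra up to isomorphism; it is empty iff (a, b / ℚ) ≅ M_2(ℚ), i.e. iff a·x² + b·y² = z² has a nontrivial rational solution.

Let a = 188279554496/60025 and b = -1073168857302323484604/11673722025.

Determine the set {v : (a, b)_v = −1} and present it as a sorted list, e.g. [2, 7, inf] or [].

[11, 37]

(a, b) ≡ (24312959, -31) mod (ℚ^×)²; places V = {2, 3, 5, 7, 11, 31, 37, 41, 47, ∞}.
(a,b)_5: α=-2, u≡1; β=-2, v≡1 (mod 5); (1|5)=+1, (1|5)=+1; sign (−1)^0·+1^-2·+1^-2 = +1.
(a,b)_7: α=-4, u≡3; β=-8, v≡4 (mod 7); (3|7)=-1, (4|7)=+1; sign (−1)^0·-1^-8·+1^-4 = +1.
(a,b)_2: α=6, β=2; u≡7, v≡1 (mod 8); ε(u)ε(v)=1·0, αω(v)=6·0, βω(u)=2·0; sum ≡ 0  ⇒  +1.
(a,b)_3: α=0, u≡2; β=-4, v≡2 (mod 3); (2|3)=-1, (2|3)=-1; sign (−1)^0·-1^-4·-1^0 = +1.
(a,b)_47: α=1, u≡43; β=2, v≡42 (mod 47); (43|47)=-1, (42|47)=+1; sign (−1)^0·-1^2·+1^1 = +1.
(a,b)_31: α=1, u≡28; β=3, v≡11 (mod 31); (28|31)=+1, (11|31)=-1; sign (−1)^1·+1^3·-1^1 = +1.
(a,b)_41: α=1, u≡2; β=2, v≡16 (mod 41); (2|41)=+1, (16|41)=+1; sign (−1)^0·+1^2·+1^1 = +1.
(a,b)_11: α=3, u≡6; β=6, v≡10 (mod 11); (6|11)=-1, (10|11)=-1; sign (−1)^0·-1^6·-1^3 = -1.
(a,b)_37: α=1, u≡24; β=2, v≡18 (mod 37); (24|37)=-1, (18|37)=-1; sign (−1)^0·-1^2·-1^1 = -1.
(a,b)_∞: sgn(24312959)=+, sgn(-31)=−, so +1.
Ram(24312959, -31) = {11, 37}; no ℚ_11-point on the conic.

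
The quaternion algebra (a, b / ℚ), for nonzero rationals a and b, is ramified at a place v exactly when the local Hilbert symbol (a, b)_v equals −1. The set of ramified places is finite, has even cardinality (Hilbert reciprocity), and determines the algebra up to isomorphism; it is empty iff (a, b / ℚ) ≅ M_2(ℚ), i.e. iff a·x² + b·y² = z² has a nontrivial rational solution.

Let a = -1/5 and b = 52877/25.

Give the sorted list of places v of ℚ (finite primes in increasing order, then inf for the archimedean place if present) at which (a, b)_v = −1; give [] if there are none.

[5, 19]

Mod squares: a ≡ -5, b ≡ 437. Check v ∈ {∞, 2, 5, 11, 19, 23}.
v=2: v_2(a)=0, v_2(b)=0; units ≡ 3, 5 (mod 8); ε·ε+αω+βω = 1·0+0·1+0·1 ≡ 0  ⇒  (a,b)_2 = +1.
v=5: a=5^-1·(≡4), b=5^-2·(≡2) mod 5; (4|5)=+1, (2|5)=-1; (−1)^{-1·-2·2}·(+1)^-2·(-1)^-1 = -1.
v=23: a=23^0·(≡9), b=23^1·(≡11) mod 23; (9|23)=+1, (11|23)=-1; (−1)^{0·1·11}·(+1)^1·(-1)^0 = +1.
v=19: a=19^0·(≡15), b=19^1·(≡11) mod 19; (15|19)=-1, (11|19)=+1; (−1)^{0·1·9}·(-1)^1·(+1)^0 = -1.
v=11: a=11^0·(≡2), b=11^2·(≡10) mod 11; (2|11)=-1, (10|11)=-1; (−1)^{0·2·5}·(-1)^2·(-1)^0 = +1.
v=∞: -5 < 0 and 437 > 0  ⇒  (a,b)_∞ = +1.
Ram(-5, 437) = {5, 19}; no ℚ_5-point on the conic.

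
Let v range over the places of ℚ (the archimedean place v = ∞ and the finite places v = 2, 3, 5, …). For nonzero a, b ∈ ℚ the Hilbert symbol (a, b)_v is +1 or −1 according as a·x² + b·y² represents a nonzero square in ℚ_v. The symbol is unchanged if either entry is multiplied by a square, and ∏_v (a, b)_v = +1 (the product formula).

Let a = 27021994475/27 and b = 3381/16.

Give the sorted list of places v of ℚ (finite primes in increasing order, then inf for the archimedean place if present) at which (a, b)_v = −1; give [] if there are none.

[3, 37]

(a, b) ≡ (2553, 69) mod (ℚ^×)²; places V = {2, 3, 5, 7, 23, 37, ∞}.
(a,b)_∞: sgn(2553)=+, sgn(69)=+, so +1.
(a,b)_37: α=1, u≡14; β=0, v≡24 (mod 37); (14|37)=-1, (24|37)=-1; sign (−1)^0·-1^0·-1^1 = -1.
(a,b)_5: α=2, u≡2; β=0, v≡1 (mod 5); (2|5)=-1, (1|5)=+1; sign (−1)^0·-1^0·+1^2 = +1.
(a,b)_7: α=4, u≡6; β=2, v≡3 (mod 7); (6|7)=-1, (3|7)=-1; sign (−1)^0·-1^2·-1^4 = +1.
(a,b)_3: α=-3, u≡2; β=1, v≡2 (mod 3); (2|3)=-1, (2|3)=-1; sign (−1)^1·-1^1·-1^-3 = -1.
(a,b)_23: α=3, u≡17; β=1, v≡2 (mod 23); (17|23)=-1, (2|23)=+1; sign (−1)^1·-1^1·+1^3 = +1.
(a,b)_2: α=0, β=-4; u≡1, v≡5 (mod 8); ε(u)ε(v)=0·0, αω(v)=0·1, βω(u)=-4·0; sum ≡ 0  ⇒  +1.
Ram(2553, 69) = {3, 37}; no ℚ_3-point on the conic.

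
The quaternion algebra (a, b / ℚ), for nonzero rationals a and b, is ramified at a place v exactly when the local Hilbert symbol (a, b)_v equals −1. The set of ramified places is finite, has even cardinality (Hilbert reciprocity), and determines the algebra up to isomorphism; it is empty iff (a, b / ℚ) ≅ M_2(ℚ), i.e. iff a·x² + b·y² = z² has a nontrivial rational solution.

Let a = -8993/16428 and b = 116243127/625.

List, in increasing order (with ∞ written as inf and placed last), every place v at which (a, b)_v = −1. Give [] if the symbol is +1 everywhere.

[3, 7]

(a, b) ≡ (-51, 106743) mod (ℚ^×)²; places V = {2, 3, 5, 7, 11, 13, 17, 23, 37, ∞}.
(a,b)_11: α=0, u≡1; β=2, v≡10 (mod 11); (1|11)=+1, (10|11)=-1; sign (−1)^0·+1^2·-1^0 = +1.
(a,b)_5: α=0, u≡4; β=-4, v≡2 (mod 5); (4|5)=+1, (2|5)=-1; sign (−1)^0·+1^-4·-1^0 = +1.
(a,b)_17: α=1, u≡11; β=1, v≡7 (mod 17); (11|17)=-1, (7|17)=-1; sign (−1)^0·-1^1·-1^1 = +1.
(a,b)_37: α=-2, u≡6; β=0, v≡8 (mod 37); (6|37)=-1, (8|37)=-1; sign (−1)^0·-1^0·-1^-2 = +1.
(a,b)_23: α=2, u≡1; β=1, v≡13 (mod 23); (1|23)=+1, (13|23)=+1; sign (−1)^0·+1^1·+1^2 = +1.
(a,b)_∞: sgn(-51)=−, sgn(106743)=+, so +1.
(a,b)_3: α=-1, u≡1; β=3, v≡1 (mod 3); (1|3)=+1, (1|3)=+1; sign (−1)^1·+1^3·+1^-1 = -1.
(a,b)_2: α=-2, β=0; u≡5, v≡7 (mod 8); ε(u)ε(v)=0·1, αω(v)=-2·0, βω(u)=0·1; sum ≡ 0  ⇒  +1.
(a,b)_13: α=0, u≡9; β=1, v≡2 (mod 13); (9|13)=+1, (2|13)=-1; sign (−1)^0·+1^1·-1^0 = +1.
(a,b)_7: α=0, u≡5; β=1, v≡6 (mod 7); (5|7)=-1, (6|7)=-1; sign (−1)^0·-1^1·-1^0 = -1.
(-51, 106743 / ℚ) ramifies at {3, 7}: a division algebra.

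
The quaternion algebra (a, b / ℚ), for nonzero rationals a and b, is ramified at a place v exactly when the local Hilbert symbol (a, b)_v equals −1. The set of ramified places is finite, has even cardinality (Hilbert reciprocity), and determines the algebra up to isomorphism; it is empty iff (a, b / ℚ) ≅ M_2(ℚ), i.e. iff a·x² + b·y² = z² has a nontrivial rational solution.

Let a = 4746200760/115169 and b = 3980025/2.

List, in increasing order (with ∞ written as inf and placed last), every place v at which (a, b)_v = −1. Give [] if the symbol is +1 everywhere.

(a, b) ≡ (7790, 2) mod (ℚ^×)²; places V = {2, 3, 5, 7, 17, 19, 41, 53, ∞}.
(a,b)_5: α=1, u≡3; β=2, v≡3 (mod 5); (3|5)=-1, (3|5)=-1; sign (−1)^0·-1^2·-1^1 = -1.
(a,b)_19: α=1, u≡1; β=2, v≡12 (mod 19); (1|19)=+1, (12|19)=-1; sign (−1)^0·+1^2·-1^1 = -1.
(a,b)_17: α=2, u≡13; β=0, v≡1 (mod 17); (13|17)=+1, (1|17)=+1; sign (−1)^0·+1^0·+1^2 = +1.
(a,b)_41: α=-1, u≡12; β=0, v≡16 (mod 41); (12|41)=-1, (16|41)=+1; sign (−1)^0·-1^0·+1^-1 = +1.
(a,b)_2: α=3, β=-1; u≡7, v≡1 (mod 8); ε(u)ε(v)=1·0, αω(v)=3·0, βω(u)=-1·0; sum ≡ 0  ⇒  +1.
(a,b)_53: α=-2, u≡10; β=0, v≡48 (mod 53); (10|53)=+1, (48|53)=-1; sign (−1)^0·+1^0·-1^-2 = +1.
(a,b)_∞: sgn(7790)=+, sgn(2)=+, so +1.
(a,b)_7: α=4, u≡6; β=2, v≡2 (mod 7); (6|7)=-1, (2|7)=+1; sign (−1)^0·-1^2·+1^4 = +1.
(a,b)_3: α=2, u≡2; β=2, v≡2 (mod 3); (2|3)=-1, (2|3)=-1; sign (−1)^0·-1^2·-1^2 = +1.
(7790, 2 / ℚ) ramifies at {5, 19}: a division algebra.

[5, 19]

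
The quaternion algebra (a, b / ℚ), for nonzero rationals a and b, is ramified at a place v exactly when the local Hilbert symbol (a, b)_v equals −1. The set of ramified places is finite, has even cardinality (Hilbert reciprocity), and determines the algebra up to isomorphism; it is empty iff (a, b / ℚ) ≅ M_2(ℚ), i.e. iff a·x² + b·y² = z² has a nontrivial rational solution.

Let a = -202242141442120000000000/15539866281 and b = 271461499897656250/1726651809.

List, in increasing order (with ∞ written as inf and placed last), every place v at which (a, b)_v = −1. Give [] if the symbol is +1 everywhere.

Mod squares: a ≡ -9945637, b ≡ 27898. Check v ∈ {∞, 2, 3, 5, 7, 13, 19, 23, 29, 31, 37}.
v=37: a=37^1·(≡21), b=37^1·(≡8) mod 37; (21|37)=+1, (8|37)=-1; (−1)^{1·1·18}·(+1)^1·(-1)^1 = -1.
v=5: a=5^10·(≡2), b=5^8·(≡2) mod 5; (2|5)=-1, (2|5)=-1; (−1)^{10·8·2}·(-1)^8·(-1)^10 = +1.
v=3: a=3^-16·(≡2), b=3^-14·(≡1) mod 3; (2|3)=-1, (1|3)=+1; (−1)^{-16·-14·1}·(-1)^-14·(+1)^-16 = +1.
v=13: a=13^1·(≡12), b=13^1·(≡12) mod 13; (12|13)=+1, (12|13)=+1; (−1)^{1·1·6}·(+1)^1·(+1)^1 = +1.
v=∞: -9945637 < 0 and 27898 > 0  ⇒  (a,b)_∞ = +1.
v=23: a=23^3·(≡8), b=23^2·(≡21) mod 23; (8|23)=+1, (21|23)=-1; (−1)^{3·2·11}·(+1)^2·(-1)^3 = -1.
v=29: a=29^1·(≡24), b=29^1·(≡24) mod 29; (24|29)=+1, (24|29)=+1; (−1)^{1·1·14}·(+1)^1·(+1)^1 = +1.
v=2: v_2(a)=12, v_2(b)=1; units ≡ 3, 5 (mod 8); ε·ε+αω+βω = 1·0+12·1+1·1 ≡ 1  ⇒  (a,b)_2 = -1.
v=7: a=7^0·(≡5), b=7^2·(≡5) mod 7; (5|7)=-1, (5|7)=-1; (−1)^{0·2·3}·(-1)^2·(-1)^0 = +1.
v=31: a=31^3·(≡26), b=31^2·(≡22) mod 31; (26|31)=-1, (22|31)=-1; (−1)^{3·2·15}·(-1)^2·(-1)^3 = -1.
v=19: a=19^-2·(≡2), b=19^-2·(≡7) mod 19; (2|19)=-1, (7|19)=+1; (−1)^{-2·-2·9}·(-1)^-2·(+1)^-2 = +1.
|Ram(-9945637, 27898)| = 4, even; anisotropic at {2, 23, 31, 37}.

[2, 23, 31, 37]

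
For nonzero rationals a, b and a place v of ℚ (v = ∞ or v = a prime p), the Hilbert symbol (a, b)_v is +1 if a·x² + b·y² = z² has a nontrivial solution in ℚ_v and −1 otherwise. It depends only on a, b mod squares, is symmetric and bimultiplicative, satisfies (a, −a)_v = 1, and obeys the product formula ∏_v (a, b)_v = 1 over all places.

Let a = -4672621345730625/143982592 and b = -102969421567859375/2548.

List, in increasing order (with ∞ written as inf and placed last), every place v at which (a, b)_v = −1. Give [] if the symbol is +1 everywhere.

[23, inf]

(a, b) ≡ (-13, -299) mod (ℚ^×)²; places V = {2, 3, 5, 7, 13, 17, 23, 37, ∞}.
(a,b)_37: α=2, u≡2; β=4, v≡11 (mod 37); (2|37)=-1, (11|37)=+1; sign (−1)^0·-1^4·+1^2 = +1.
(a,b)_2: α=-16, β=-2; u≡3, v≡5 (mod 8); ε(u)ε(v)=1·0, αω(v)=-16·1, βω(u)=-2·1; sum ≡ 0  ⇒  +1.
(a,b)_13: α=-3, u≡4; β=-1, v≡4 (mod 13); (4|13)=+1, (4|13)=+1; sign (−1)^0·+1^-1·+1^-3 = +1.
(a,b)_23: α=2, u≡14; β=3, v≡19 (mod 23); (14|23)=-1, (19|23)=-1; sign (−1)^0·-1^3·-1^2 = -1.
(a,b)_17: α=2, u≡4; β=2, v≡3 (mod 17); (4|17)=+1, (3|17)=-1; sign (−1)^0·+1^2·-1^2 = +1.
(a,b)_7: α=2, u≡4; β=-2, v≡1 (mod 7); (4|7)=+1, (1|7)=+1; sign (−1)^0·+1^-2·+1^2 = +1.
(a,b)_∞: sgn(-13)=−, sgn(-299)=−, so -1.
(a,b)_3: α=6, u≡2; β=0, v≡1 (mod 3); (2|3)=-1, (1|3)=+1; sign (−1)^0·-1^0·+1^6 = +1.
(a,b)_5: α=4, u≡3; β=6, v≡4 (mod 5); (3|5)=-1, (4|5)=+1; sign (−1)^0·-1^6·+1^4 = +1.
|Ram(-13, -299)| = 2, even; anisotropic at {23, ∞}.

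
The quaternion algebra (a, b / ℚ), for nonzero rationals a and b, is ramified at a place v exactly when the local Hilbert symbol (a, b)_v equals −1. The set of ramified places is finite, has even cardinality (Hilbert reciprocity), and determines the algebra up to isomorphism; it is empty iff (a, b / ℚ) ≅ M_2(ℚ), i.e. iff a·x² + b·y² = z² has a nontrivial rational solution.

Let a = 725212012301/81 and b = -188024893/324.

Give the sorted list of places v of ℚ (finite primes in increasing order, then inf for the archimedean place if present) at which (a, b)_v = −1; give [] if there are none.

[19, 29]

Mod squares: a ≡ 29, b ≡ -133. Check v ∈ {∞, 2, 3, 7, 19, 29, 41}.
v=∞: 29 > 0 and -133 < 0  ⇒  (a,b)_∞ = +1.
v=19: a=19^2·(≡2), b=19^1·(≡8) mod 19; (2|19)=-1, (8|19)=-1; (−1)^{2·1·9}·(-1)^1·(-1)^2 = -1.
v=2: v_2(a)=0, v_2(b)=-2; units ≡ 5, 3 (mod 8); ε·ε+αω+βω = 0·1+0·1+-2·1 ≡ 0  ⇒  (a,b)_2 = +1.
v=7: a=7^2·(≡1), b=7^1·(≡1) mod 7; (1|7)=+1, (1|7)=+1; (−1)^{2·1·3}·(+1)^1·(+1)^2 = +1.
v=3: a=3^-4·(≡2), b=3^-4·(≡2) mod 3; (2|3)=-1, (2|3)=-1; (−1)^{-4·-4·1}·(-1)^-4·(-1)^-4 = +1.
v=41: a=41^2·(≡26), b=41^2·(≡32) mod 41; (26|41)=-1, (32|41)=+1; (−1)^{2·2·20}·(-1)^2·(+1)^2 = +1.
v=29: a=29^3·(≡24), b=29^2·(≡15) mod 29; (24|29)=+1, (15|29)=-1; (−1)^{3·2·14}·(+1)^2·(-1)^3 = -1.
(29, -133 / ℚ) ramifies at {19, 29}: a division algebra.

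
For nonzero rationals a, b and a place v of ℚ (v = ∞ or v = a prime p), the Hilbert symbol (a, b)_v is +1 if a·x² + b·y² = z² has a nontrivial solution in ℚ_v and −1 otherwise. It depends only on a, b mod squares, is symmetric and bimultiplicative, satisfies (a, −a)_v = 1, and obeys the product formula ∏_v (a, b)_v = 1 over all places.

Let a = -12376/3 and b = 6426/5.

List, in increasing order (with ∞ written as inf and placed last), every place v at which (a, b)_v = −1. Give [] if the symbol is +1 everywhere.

Mod squares: a ≡ -9282, b ≡ 3570. Check v ∈ {∞, 2, 3, 5, 7, 13, 17}.
v=∞: -9282 < 0 and 3570 > 0  ⇒  (a,b)_∞ = +1.
v=5: a=5^0·(≡3), b=5^-1·(≡1) mod 5; (3|5)=-1, (1|5)=+1; (−1)^{0·-1·2}·(-1)^-1·(+1)^0 = -1.
v=17: a=17^1·(≡1), b=17^1·(≡11) mod 17; (1|17)=+1, (11|17)=-1; (−1)^{1·1·8}·(+1)^1·(-1)^1 = -1.
v=13: a=13^1·(≡12), b=13^0·(≡6) mod 13; (12|13)=+1, (6|13)=-1; (−1)^{1·0·6}·(+1)^0·(-1)^1 = -1.
v=7: a=7^1·(≡1), b=7^1·(≡3) mod 7; (1|7)=+1, (3|7)=-1; (−1)^{1·1·3}·(+1)^1·(-1)^1 = +1.
v=2: v_2(a)=3, v_2(b)=1; units ≡ 7, 1 (mod 8); ε·ε+αω+βω = 1·0+3·0+1·0 ≡ 0  ⇒  (a,b)_2 = +1.
v=3: a=3^-1·(≡2), b=3^3·(≡2) mod 3; (2|3)=-1, (2|3)=-1; (−1)^{-1·3·1}·(-1)^3·(-1)^-1 = -1.
(-9282, 3570 / ℚ) ramifies at {3, 5, 13, 17}: a division algebra.

[3, 5, 13, 17]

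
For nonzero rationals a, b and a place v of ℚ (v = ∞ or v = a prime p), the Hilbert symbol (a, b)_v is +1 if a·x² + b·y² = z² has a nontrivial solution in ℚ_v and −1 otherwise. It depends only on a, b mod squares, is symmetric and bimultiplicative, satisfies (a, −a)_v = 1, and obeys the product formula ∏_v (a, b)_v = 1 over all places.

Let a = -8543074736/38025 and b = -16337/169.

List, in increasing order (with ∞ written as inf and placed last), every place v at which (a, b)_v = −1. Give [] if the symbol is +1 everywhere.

(a, b) ≡ (-11339, -17) mod (ℚ^×)²; places V = {2, 3, 5, 7, 13, 17, 23, 29, 31, ∞}.
(a,b)_3: α=-2, u≡1; β=0, v≡1 (mod 3); (1|3)=+1, (1|3)=+1; sign (−1)^0·+1^0·+1^-2 = +1.
(a,b)_17: α=1, u≡1; β=1, v≡9 (mod 17); (1|17)=+1, (9|17)=+1; sign (−1)^0·+1^1·+1^1 = +1.
(a,b)_7: α=2, u≡4; β=0, v≡1 (mod 7); (4|7)=+1, (1|7)=+1; sign (−1)^0·+1^0·+1^2 = +1.
(a,b)_13: α=-2, u≡3; β=-2, v≡4 (mod 13); (3|13)=+1, (4|13)=+1; sign (−1)^0·+1^-2·+1^-2 = +1.
(a,b)_5: α=-2, u≡4; β=0, v≡2 (mod 5); (4|5)=+1, (2|5)=-1; sign (−1)^0·+1^0·-1^-2 = +1.
(a,b)_23: α=1, u≡9; β=0, v≡2 (mod 23); (9|23)=+1, (2|23)=+1; sign (−1)^0·+1^0·+1^1 = +1.
(a,b)_2: α=4, β=0; u≡5, v≡7 (mod 8); ε(u)ε(v)=0·1, αω(v)=4·0, βω(u)=0·1; sum ≡ 0  ⇒  +1.
(a,b)_29: α=1, u≡10; β=0, v≡2 (mod 29); (10|29)=-1, (2|29)=-1; sign (−1)^0·-1^0·-1^1 = -1.
(a,b)_31: α=2, u≡18; β=2, v≡1 (mod 31); (18|31)=+1, (1|31)=+1; sign (−1)^0·+1^2·+1^2 = +1.
(a,b)_∞: sgn(-11339)=−, sgn(-17)=−, so -1.
|Ram(-11339, -17)| = 2, even; anisotropic at {29, ∞}.

[29, inf]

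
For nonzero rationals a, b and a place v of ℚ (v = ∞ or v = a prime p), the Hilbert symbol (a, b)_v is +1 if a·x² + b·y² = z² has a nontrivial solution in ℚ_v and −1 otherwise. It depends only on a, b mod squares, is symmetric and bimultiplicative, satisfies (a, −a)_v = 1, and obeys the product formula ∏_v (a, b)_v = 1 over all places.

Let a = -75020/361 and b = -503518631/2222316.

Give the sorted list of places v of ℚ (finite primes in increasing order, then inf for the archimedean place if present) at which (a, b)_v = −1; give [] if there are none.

[7, inf]

(a, b) ≡ (-155, -2261) mod (ℚ^×)²; places V = {2, 3, 5, 7, 11, 17, 19, 31, ∞}.
(a,b)_7: α=0, u≡5; β=1, v≡5 (mod 7); (5|7)=-1, (5|7)=-1; sign (−1)^0·-1^1·-1^0 = -1.
(a,b)_∞: sgn(-155)=−, sgn(-2261)=−, so -1.
(a,b)_5: α=1, u≡1; β=0, v≡4 (mod 5); (1|5)=+1, (4|5)=+1; sign (−1)^0·+1^0·+1^1 = +1.
(a,b)_11: α=2, u≡2; β=4, v≡9 (mod 11); (2|11)=-1, (9|11)=+1; sign (−1)^0·-1^4·+1^2 = +1.
(a,b)_17: α=0, u≡13; β=3, v≡5 (mod 17); (13|17)=+1, (5|17)=-1; sign (−1)^0·+1^3·-1^0 = +1.
(a,b)_2: α=2, β=-2; u≡5, v≡3 (mod 8); ε(u)ε(v)=0·1, αω(v)=2·1, βω(u)=-2·1; sum ≡ 0  ⇒  +1.
(a,b)_19: α=-2, u≡11; β=-3, v≡8 (mod 19); (11|19)=+1, (8|19)=-1; sign (−1)^0·+1^-3·-1^-2 = +1.
(a,b)_31: α=1, u≡3; β=0, v≡9 (mod 31); (3|31)=-1, (9|31)=+1; sign (−1)^0·-1^0·+1^1 = +1.
(a,b)_3: α=0, u≡1; β=-4, v≡1 (mod 3); (1|3)=+1, (1|3)=+1; sign (−1)^0·+1^-4·+1^0 = +1.
Ram(-155, -2261) = {7, ∞}; no ℚ_7-point on the conic.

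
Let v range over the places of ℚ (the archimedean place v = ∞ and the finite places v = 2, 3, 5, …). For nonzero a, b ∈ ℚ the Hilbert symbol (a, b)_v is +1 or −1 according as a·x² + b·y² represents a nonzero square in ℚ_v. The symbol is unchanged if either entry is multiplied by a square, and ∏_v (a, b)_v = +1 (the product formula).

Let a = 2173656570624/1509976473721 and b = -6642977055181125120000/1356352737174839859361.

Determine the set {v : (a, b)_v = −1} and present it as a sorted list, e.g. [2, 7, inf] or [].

Mod squares: a ≡ 11, b ≡ -7. Check v ∈ {∞, 2, 3, 5, 7, 11, 17, 41, 43}.
v=2: v_2(a)=8, v_2(b)=12; units ≡ 3, 1 (mod 8); ε·ε+αω+βω = 1·0+8·0+12·1 ≡ 0  ⇒  (a,b)_2 = +1.
v=5: a=5^0·(≡4), b=5^4·(≡3) mod 5; (4|5)=+1, (3|5)=-1; (−1)^{0·4·2}·(+1)^4·(-1)^0 = +1.
v=11: a=11^1·(≡5), b=11^2·(≡3) mod 11; (5|11)=+1, (3|11)=+1; (−1)^{1·2·5}·(+1)^2·(+1)^1 = +1.
v=17: a=17^-2·(≡3), b=17^-4·(≡11) mod 17; (3|17)=-1, (11|17)=-1; (−1)^{-2·-4·8}·(-1)^-4·(-1)^-2 = +1.
v=7: a=7^6·(≡2), b=7^9·(≡6) mod 7; (2|7)=+1, (6|7)=-1; (−1)^{6·9·3}·(+1)^9·(-1)^6 = +1.
v=∞: 11 > 0 and -7 < 0  ⇒  (a,b)_∞ = +1.
v=43: a=43^-2·(≡6), b=43^-4·(≡36) mod 43; (6|43)=+1, (36|43)=+1; (−1)^{-2·-4·21}·(+1)^-4·(+1)^-2 = +1.
v=41: a=41^-4·(≡29), b=41^-6·(≡6) mod 41; (29|41)=-1, (6|41)=-1; (−1)^{-4·-6·20}·(-1)^-6·(-1)^-4 = +1.
v=3: a=3^8·(≡2), b=3^12·(≡2) mod 3; (2|3)=-1, (2|3)=-1; (−1)^{8·12·1}·(-1)^12·(-1)^8 = +1.
Ram(a, b) = ∅: the form 11·x² + -7·y² − z² is isotropic over every ℚ_v, so by Hasse–Minkowski it is isotropic over ℚ.

[]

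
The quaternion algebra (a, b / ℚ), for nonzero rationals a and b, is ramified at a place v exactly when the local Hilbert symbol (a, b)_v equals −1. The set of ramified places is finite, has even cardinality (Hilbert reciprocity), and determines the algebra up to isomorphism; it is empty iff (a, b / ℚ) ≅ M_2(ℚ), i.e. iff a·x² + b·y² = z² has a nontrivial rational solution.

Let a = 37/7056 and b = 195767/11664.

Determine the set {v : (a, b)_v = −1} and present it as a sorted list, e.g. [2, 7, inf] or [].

Mod squares: a ≡ 37, b ≡ 143. Check v ∈ {∞, 2, 3, 7, 11, 13, 37}.
v=∞: 37 > 0 and 143 > 0  ⇒  (a,b)_∞ = +1.
v=2: v_2(a)=-4, v_2(b)=-4; units ≡ 5, 7 (mod 8); ε·ε+αω+βω = 0·1+-4·0+-4·1 ≡ 0  ⇒  (a,b)_2 = +1.
v=11: a=11^0·(≡3), b=11^1·(≡8) mod 11; (3|11)=+1, (8|11)=-1; (−1)^{0·1·5}·(+1)^1·(-1)^0 = +1.
v=37: a=37^1·(≡10), b=37^2·(≡20) mod 37; (10|37)=+1, (20|37)=-1; (−1)^{1·2·18}·(+1)^2·(-1)^1 = -1.
v=3: a=3^-2·(≡1), b=3^-6·(≡2) mod 3; (1|3)=+1, (2|3)=-1; (−1)^{-2·-6·1}·(+1)^-6·(-1)^-2 = +1.
v=7: a=7^-2·(≡4), b=7^0·(≡6) mod 7; (4|7)=+1, (6|7)=-1; (−1)^{-2·0·3}·(+1)^0·(-1)^-2 = +1.
v=13: a=13^0·(≡5), b=13^1·(≡6) mod 13; (5|13)=-1, (6|13)=-1; (−1)^{0·1·6}·(-1)^1·(-1)^0 = -1.
(37, 143 / ℚ) ramifies at {13, 37}: a division algebra.

[13, 37]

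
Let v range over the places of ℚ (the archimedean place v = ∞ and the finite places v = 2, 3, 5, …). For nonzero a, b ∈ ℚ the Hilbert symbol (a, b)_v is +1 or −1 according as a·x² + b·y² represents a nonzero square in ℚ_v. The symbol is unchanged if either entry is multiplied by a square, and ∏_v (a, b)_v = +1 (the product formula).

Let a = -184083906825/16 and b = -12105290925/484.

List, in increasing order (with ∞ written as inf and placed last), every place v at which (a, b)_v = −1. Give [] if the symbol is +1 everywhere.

(a, b) ≡ (-1855217, -63973) mod (ℚ^×)²; places V = {2, 3, 5, 7, 11, 13, 19, 29, 37, ∞}.
(a,b)_3: α=4, u≡1; β=2, v≡2 (mod 3); (1|3)=+1, (2|3)=-1; sign (−1)^0·+1^2·-1^4 = +1.
(a,b)_∞: sgn(-1855217)=−, sgn(-63973)=−, so -1.
(a,b)_7: α=3, u≡3; β=1, v≡3 (mod 7); (3|7)=-1, (3|7)=-1; sign (−1)^1·-1^1·-1^3 = -1.
(a,b)_13: α=1, u≡2; β=1, v≡7 (mod 13); (2|13)=-1, (7|13)=-1; sign (−1)^0·-1^1·-1^1 = +1.
(a,b)_29: α=1, u≡1; β=2, v≡4 (mod 29); (1|29)=+1, (4|29)=+1; sign (−1)^0·+1^2·+1^1 = +1.
(a,b)_19: α=1, u≡11; β=1, v≡13 (mod 19); (11|19)=+1, (13|19)=-1; sign (−1)^1·+1^1·-1^1 = +1.
(a,b)_5: α=2, u≡2; β=2, v≡2 (mod 5); (2|5)=-1, (2|5)=-1; sign (−1)^0·-1^2·-1^2 = +1.
(a,b)_2: α=-4, β=-2; u≡7, v≡3 (mod 8); ε(u)ε(v)=1·1, αω(v)=-4·1, βω(u)=-2·0; sum ≡ 1  ⇒  -1.
(a,b)_11: α=0, u≡10; β=-2, v≡5 (mod 11); (10|11)=-1, (5|11)=+1; sign (−1)^0·-1^-2·+1^0 = +1.
(a,b)_37: α=1, u≡8; β=1, v≡11 (mod 37); (8|37)=-1, (11|37)=+1; sign (−1)^0·-1^1·+1^1 = -1.
(-1855217, -63973 / ℚ) ramifies at {2, 7, 37, ∞}: a division algebra.

[2, 7, 37, inf]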